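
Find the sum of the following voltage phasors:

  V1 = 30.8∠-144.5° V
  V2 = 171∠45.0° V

Step 1 — Convert each phasor to rectangular form:
  V1 = 30.8·(cos(-144.5°) + j·sin(-144.5°)) = -25.07 - j17.89 V
  V2 = 171·(cos(45.0°) + j·sin(45.0°)) = 120.9 + j120.9 V
Step 2 — Sum components: V_total = 95.84 + j103 V.
Step 3 — Convert to polar: |V_total| = 140.7 V, ∠V_total = 47.1°.

V_total = 140.7∠47.1° V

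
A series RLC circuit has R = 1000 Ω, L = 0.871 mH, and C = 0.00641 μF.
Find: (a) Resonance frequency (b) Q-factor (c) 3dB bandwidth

Step 1 — Resonance: ω₀ = 1/√(LC) = 1/√(0.000871·6.41e-09) = 4.232e+05 rad/s.
Step 2 — f₀ = ω₀/(2π) = 6.736e+04 Hz.
Step 3 — Series Q: Q = ω₀L/R = 4.232e+05·0.000871/1000 = 0.3686.
Step 4 — Bandwidth: Δω = ω₀/Q = 1.148e+06 rad/s; BW = Δω/(2π) = 1.827e+05 Hz.

(a) f₀ = 6.736e+04 Hz  (b) Q = 0.3686  (c) BW = 1.827e+05 Hz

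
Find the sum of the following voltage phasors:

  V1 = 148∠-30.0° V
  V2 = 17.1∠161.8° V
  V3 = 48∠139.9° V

Step 1 — Convert each phasor to rectangular form:
  V1 = 148·(cos(-30.0°) + j·sin(-30.0°)) = 128.2 - j74 V
  V2 = 17.1·(cos(161.8°) + j·sin(161.8°)) = -16.24 + j5.341 V
  V3 = 48·(cos(139.9°) + j·sin(139.9°)) = -36.72 + j30.92 V
Step 2 — Sum components: V_total = 75.21 - j37.74 V.
Step 3 — Convert to polar: |V_total| = 84.15 V, ∠V_total = -26.6°.

V_total = 84.15∠-26.6° V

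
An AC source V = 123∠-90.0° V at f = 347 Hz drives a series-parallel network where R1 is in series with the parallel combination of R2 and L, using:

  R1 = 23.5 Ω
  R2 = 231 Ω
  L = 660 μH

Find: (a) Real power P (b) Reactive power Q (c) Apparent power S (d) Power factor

Step 1 — Angular frequency: ω = 2π·f = 2π·347 = 2180 rad/s.
Step 2 — Component impedances:
  R1: Z = R = 23.5 Ω
  R2: Z = R = 231 Ω
  L: Z = jωL = j·2180·0.00066 = 0 + j1.439 Ω
Step 3 — Parallel branch: R2 || L = 1/(1/R2 + 1/L) = 0.008964 + j1.439 Ω.
Step 4 — Series with R1: Z_total = R1 + (R2 || L) = 23.51 + j1.439 Ω = 23.55∠3.5° Ω.
Step 5 — Source phasor: V = 123∠-90.0° V = 0 - j123 V.
Step 6 — Current: I = V / Z = -0.319 - j5.213 A = 5.222∠-93.5° A.
Step 7 — Complex power: S = V·I* = 641.1 + j39.24 VA.
Step 8 — Real power: P = Re(S) = 641.1 W.
Step 9 — Reactive power: Q = Im(S) = 39.24 VAR.
Step 10 — Apparent power: |S| = 642.3 VA.
Step 11 — Power factor: PF = P/|S| = 0.9981 (lagging).

(a) P = 641.1 W  (b) Q = 39.24 VAR  (c) S = 642.3 VA  (d) PF = 0.9981 (lagging)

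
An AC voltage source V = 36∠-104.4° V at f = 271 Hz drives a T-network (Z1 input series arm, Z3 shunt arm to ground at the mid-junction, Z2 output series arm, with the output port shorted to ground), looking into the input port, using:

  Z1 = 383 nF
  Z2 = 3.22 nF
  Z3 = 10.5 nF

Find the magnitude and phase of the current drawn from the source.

Step 1 — Angular frequency: ω = 2π·f = 2π·271 = 1703 rad/s.
Step 2 — Component impedances:
  Z1: Z = 1/(jωC) = -j/(ω·C) = 0 - j1533 Ω
  Z2: Z = 1/(jωC) = -j/(ω·C) = 0 - j1.824e+05 Ω
  Z3: Z = 1/(jωC) = -j/(ω·C) = 0 - j5.593e+04 Ω
Step 3 — With the output port shorted to ground, the output series arm Z2 runs from the junction to ground; the shunt arm Z3 also runs from the junction to ground. They appear in parallel: Z3 || Z2 = 0 - j4.281e+04 Ω.
Step 4 — Series with input arm Z1: Z_in = Z1 + (Z3 || Z2) = 0 - j4.434e+04 Ω = 4.434e+04∠-90.0° Ω.
Step 5 — Source phasor: V = 36∠-104.4° V = -8.953 - j34.87 V.
Step 6 — Ohm's law: I = V / Z_total = (-8.953 - j34.87) / (0 - j4.434e+04) = 0.0007864 - j0.0002019 A.
Step 7 — Convert to polar: |I| = 0.0008119 A, ∠I = -14.4°.

I = 0.0008119∠-14.4° A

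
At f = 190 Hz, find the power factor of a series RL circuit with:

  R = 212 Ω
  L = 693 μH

Step 1 — Angular frequency: ω = 2π·f = 2π·190 = 1194 rad/s.
Step 2 — Component impedances:
  R: Z = R = 212 Ω
  L: Z = jωL = j·1194·0.000693 = 0 + j0.8273 Ω
Step 3 — Series combination: Z_total = R + L = 212 + j0.8273 Ω = 212∠0.2° Ω.
Step 4 — Power factor: PF = cos(φ) = Re(Z)/|Z| = 212/212 = 1.
Step 5 — Type: Im(Z) = 0.8273 ⇒ lagging (phase φ = 0.2°).

PF = 1 (lagging, φ = 0.2°)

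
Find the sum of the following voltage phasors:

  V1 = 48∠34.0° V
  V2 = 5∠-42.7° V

Step 1 — Convert each phasor to rectangular form:
  V1 = 48·(cos(34.0°) + j·sin(34.0°)) = 39.79 + j26.84 V
  V2 = 5·(cos(-42.7°) + j·sin(-42.7°)) = 3.675 - j3.391 V
Step 2 — Sum components: V_total = 43.47 + j23.45 V.
Step 3 — Convert to polar: |V_total| = 49.39 V, ∠V_total = 28.3°.

V_total = 49.39∠28.3° V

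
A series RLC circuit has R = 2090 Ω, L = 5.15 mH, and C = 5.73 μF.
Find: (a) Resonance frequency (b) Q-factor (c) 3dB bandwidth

Step 1 — Resonance condition Im(Z)=0 gives ω₀ = 1/√(LC).
Step 2 — ω₀ = 1/√(0.00515·5.73e-06) = 5821 rad/s.
Step 3 — f₀ = ω₀/(2π) = 926.5 Hz.
Step 4 — Series Q: Q = ω₀L/R = 5821·0.00515/2090 = 0.01434.
Step 5 — 3dB bandwidth: Δω = ω₀/Q = 4.058e+05 rad/s; BW = Δω/(2π) = 6.459e+04 Hz.

(a) f₀ = 926.5 Hz  (b) Q = 0.01434  (c) BW = 6.459e+04 Hz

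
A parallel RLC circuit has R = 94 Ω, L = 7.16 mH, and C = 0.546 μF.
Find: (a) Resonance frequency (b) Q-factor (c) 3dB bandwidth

Step 1 — Resonance: ω₀ = 1/√(LC) = 1/√(0.00716·5.46e-07) = 1.599e+04 rad/s.
Step 2 — f₀ = ω₀/(2π) = 2545 Hz.
Step 3 — Parallel Q: Q = R/(ω₀L) = 94/(1.599e+04·0.00716) = 0.8209.
Step 4 — Bandwidth: Δω = ω₀/Q = 1.948e+04 rad/s; BW = Δω/(2π) = 3101 Hz.

(a) f₀ = 2545 Hz  (b) Q = 0.8209  (c) BW = 3101 Hz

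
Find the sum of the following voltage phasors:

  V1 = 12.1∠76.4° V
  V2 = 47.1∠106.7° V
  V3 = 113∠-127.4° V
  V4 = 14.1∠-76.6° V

Step 1 — Convert each phasor to rectangular form:
  V1 = 12.1·(cos(76.4°) + j·sin(76.4°)) = 2.845 + j11.76 V
  V2 = 47.1·(cos(106.7°) + j·sin(106.7°)) = -13.53 + j45.11 V
  V3 = 113·(cos(-127.4°) + j·sin(-127.4°)) = -68.63 - j89.77 V
  V4 = 14.1·(cos(-76.6°) + j·sin(-76.6°)) = 3.268 - j13.72 V
Step 2 — Sum components: V_total = -76.06 - j46.61 V.
Step 3 — Convert to polar: |V_total| = 89.2 V, ∠V_total = -148.5°.

V_total = 89.2∠-148.5° V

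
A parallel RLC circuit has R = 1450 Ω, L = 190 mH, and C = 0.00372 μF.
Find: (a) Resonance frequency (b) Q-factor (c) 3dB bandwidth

Step 1 — Resonance: ω₀ = 1/√(LC) = 1/√(0.19·3.72e-09) = 3.761e+04 rad/s.
Step 2 — f₀ = ω₀/(2π) = 5986 Hz.
Step 3 — Parallel Q: Q = R/(ω₀L) = 1450/(3.761e+04·0.19) = 0.2029.
Step 4 — Bandwidth: Δω = ω₀/Q = 1.854e+05 rad/s; BW = Δω/(2π) = 2.951e+04 Hz.

(a) f₀ = 5986 Hz  (b) Q = 0.2029  (c) BW = 2.951e+04 Hz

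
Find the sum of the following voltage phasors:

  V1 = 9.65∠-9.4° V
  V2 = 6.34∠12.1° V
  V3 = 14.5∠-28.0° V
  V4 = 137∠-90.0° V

Step 1 — Convert each phasor to rectangular form:
  V1 = 9.65·(cos(-9.4°) + j·sin(-9.4°)) = 9.52 - j1.576 V
  V2 = 6.34·(cos(12.1°) + j·sin(12.1°)) = 6.199 + j1.329 V
  V3 = 14.5·(cos(-28.0°) + j·sin(-28.0°)) = 12.8 - j6.807 V
  V4 = 137·(cos(-90.0°) + j·sin(-90.0°)) = 0 - j137 V
Step 2 — Sum components: V_total = 28.52 - j144.1 V.
Step 3 — Convert to polar: |V_total| = 146.9 V, ∠V_total = -78.8°.

V_total = 146.9∠-78.8° V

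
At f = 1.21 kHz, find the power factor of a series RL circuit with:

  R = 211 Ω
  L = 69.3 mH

Step 1 — Angular frequency: ω = 2π·f = 2π·1210 = 7603 rad/s.
Step 2 — Component impedances:
  R: Z = R = 211 Ω
  L: Z = jωL = j·7603·0.0693 = 0 + j526.9 Ω
Step 3 — Series combination: Z_total = R + L = 211 + j526.9 Ω = 567.5∠68.2° Ω.
Step 4 — Power factor: PF = cos(φ) = Re(Z)/|Z| = 211/567.5 = 0.3718.
Step 5 — Type: Im(Z) = 526.9 ⇒ lagging (phase φ = 68.2°).

PF = 0.3718 (lagging, φ = 68.2°)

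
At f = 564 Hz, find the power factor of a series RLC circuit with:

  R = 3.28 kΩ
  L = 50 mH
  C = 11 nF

Step 1 — Angular frequency: ω = 2π·f = 2π·564 = 3544 rad/s.
Step 2 — Component impedances:
  R: Z = R = 3280 Ω
  L: Z = jωL = j·3544·0.05 = 0 + j177.2 Ω
  C: Z = 1/(jωC) = -j/(ω·C) = 0 - j2.565e+04 Ω
Step 3 — Series combination: Z_total = R + L + C = 3280 - j2.548e+04 Ω = 2.569e+04∠-82.7° Ω.
Step 4 — Power factor: PF = cos(φ) = Re(Z)/|Z| = 3280/2.569e+04 = 0.1277.
Step 5 — Type: Im(Z) = -2.548e+04 ⇒ leading (phase φ = -82.7°).

PF = 0.1277 (leading, φ = -82.7°)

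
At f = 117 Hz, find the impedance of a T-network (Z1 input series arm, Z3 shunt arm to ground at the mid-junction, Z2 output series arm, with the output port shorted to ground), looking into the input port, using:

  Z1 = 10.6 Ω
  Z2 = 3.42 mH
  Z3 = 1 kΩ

Step 1 — Angular frequency: ω = 2π·f = 2π·117 = 735.1 rad/s.
Step 2 — Component impedances:
  Z1: Z = R = 10.6 Ω
  Z2: Z = jωL = j·735.1·0.00342 = 0 + j2.514 Ω
  Z3: Z = R = 1000 Ω
Step 3 — With the output port shorted to ground, the output series arm Z2 runs from the junction to ground; the shunt arm Z3 also runs from the junction to ground. They appear in parallel: Z3 || Z2 = 0.006321 + j2.514 Ω.
Step 4 — Series with input arm Z1: Z_in = Z1 + (Z3 || Z2) = 10.61 + j2.514 Ω = 10.9∠13.3° Ω.

Z = 10.61 + j2.514 Ω = 10.9∠13.3° Ω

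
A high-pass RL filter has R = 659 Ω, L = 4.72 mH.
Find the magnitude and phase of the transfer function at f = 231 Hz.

Step 1 — Angular frequency: ω = 2π·231 = 1451 rad/s.
Step 2 — Transfer function: H(jω) = jωL/(R + jωL).
Step 3 — Numerator jωL = j·6.851; denominator R + jωL = 659 + j6.851.
Step 4 — H = 0.0001081 + j0.01039.
Step 5 — Magnitude: |H| = 0.0104 (-39.7 dB); phase: φ = 89.4°.

|H| = 0.0104 (-39.7 dB), φ = 89.4°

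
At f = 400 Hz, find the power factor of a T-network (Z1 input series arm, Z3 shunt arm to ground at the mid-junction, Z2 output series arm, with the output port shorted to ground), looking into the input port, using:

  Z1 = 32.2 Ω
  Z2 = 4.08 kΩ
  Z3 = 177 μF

Step 1 — Angular frequency: ω = 2π·f = 2π·400 = 2513 rad/s.
Step 2 — Component impedances:
  Z1: Z = R = 32.2 Ω
  Z2: Z = R = 4080 Ω
  Z3: Z = 1/(jωC) = -j/(ω·C) = 0 - j2.248 Ω
Step 3 — With the output port shorted to ground, the output series arm Z2 runs from the junction to ground; the shunt arm Z3 also runs from the junction to ground. They appear in parallel: Z3 || Z2 = 0.001239 - j2.248 Ω.
Step 4 — Series with input arm Z1: Z_in = Z1 + (Z3 || Z2) = 32.2 - j2.248 Ω = 32.28∠-4.0° Ω.
Step 5 — Power factor: PF = cos(φ) = Re(Z)/|Z| = 32.201/32.28 = 0.9976.
Step 6 — Type: Im(Z) = -2.248 ⇒ leading (phase φ = -4.0°).

PF = 0.9976 (leading, φ = -4.0°)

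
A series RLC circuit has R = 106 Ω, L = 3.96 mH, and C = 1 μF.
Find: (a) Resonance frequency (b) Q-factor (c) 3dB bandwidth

Step 1 — Resonance: ω₀ = 1/√(LC) = 1/√(0.00396·1e-06) = 1.589e+04 rad/s.
Step 2 — f₀ = ω₀/(2π) = 2529 Hz.
Step 3 — Series Q: Q = ω₀L/R = 1.589e+04·0.00396/106 = 0.5937.
Step 4 — Bandwidth: Δω = ω₀/Q = 2.677e+04 rad/s; BW = Δω/(2π) = 4260 Hz.

(a) f₀ = 2529 Hz  (b) Q = 0.5937  (c) BW = 4260 Hz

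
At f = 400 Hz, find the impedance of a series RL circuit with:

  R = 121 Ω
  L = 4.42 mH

Step 1 — Angular frequency: ω = 2π·f = 2π·400 = 2513 rad/s.
Step 2 — Component impedances:
  R: Z = R = 121 Ω
  L: Z = jωL = j·2513·0.00442 = 0 + j11.11 Ω
Step 3 — Series combination: Z_total = R + L = 121 + j11.11 Ω = 121.5∠5.2° Ω.

Z = 121 + j11.11 Ω = 121.5∠5.2° Ω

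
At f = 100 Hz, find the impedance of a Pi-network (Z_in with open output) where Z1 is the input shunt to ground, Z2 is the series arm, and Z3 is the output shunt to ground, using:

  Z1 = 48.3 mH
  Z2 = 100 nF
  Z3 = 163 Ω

Step 1 — Angular frequency: ω = 2π·f = 2π·100 = 628.3 rad/s.
Step 2 — Component impedances:
  Z1: Z = jωL = j·628.3·0.0483 = 0 + j30.35 Ω
  Z2: Z = 1/(jωC) = -j/(ω·C) = 0 - j1.592e+04 Ω
  Z3: Z = R = 163 Ω
Step 3 — With open output, the series arm Z2 and the output shunt Z3 appear in series to ground: Z2 + Z3 = 163 - j1.592e+04 Ω.
Step 4 — Parallel with input shunt Z1: Z_in = Z1 || (Z2 + Z3) = 0.0005949 + j30.41 Ω = 30.41∠90.0° Ω.

Z = 0.0005949 + j30.41 Ω = 30.41∠90.0° Ω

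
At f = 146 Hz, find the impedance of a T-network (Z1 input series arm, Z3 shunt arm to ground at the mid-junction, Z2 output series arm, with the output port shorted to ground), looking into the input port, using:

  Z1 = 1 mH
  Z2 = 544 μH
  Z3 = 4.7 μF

Step 1 — Angular frequency: ω = 2π·f = 2π·146 = 917.3 rad/s.
Step 2 — Component impedances:
  Z1: Z = jωL = j·917.3·0.001 = 0 + j0.9173 Ω
  Z2: Z = jωL = j·917.3·0.000544 = 0 + j0.499 Ω
  Z3: Z = 1/(jωC) = -j/(ω·C) = 0 - j231.9 Ω
Step 3 — With the output port shorted to ground, the output series arm Z2 runs from the junction to ground; the shunt arm Z3 also runs from the junction to ground. They appear in parallel: Z3 || Z2 = 0 + j0.5001 Ω.
Step 4 — Series with input arm Z1: Z_in = Z1 + (Z3 || Z2) = 0 + j1.417 Ω = 1.417∠90.0° Ω.

Z = 0 + j1.417 Ω = 1.417∠90.0° Ω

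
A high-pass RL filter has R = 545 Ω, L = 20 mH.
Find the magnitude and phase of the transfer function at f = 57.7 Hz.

Step 1 — Angular frequency: ω = 2π·57.7 = 362.5 rad/s.
Step 2 — Transfer function: H(jω) = jωL/(R + jωL).
Step 3 — Numerator jωL = j·7.251; denominator R + jωL = 545 + j7.251.
Step 4 — H = 0.000177 + j0.0133.
Step 5 — Magnitude: |H| = 0.0133 (-37.5 dB); phase: φ = 89.2°.

|H| = 0.0133 (-37.5 dB), φ = 89.2°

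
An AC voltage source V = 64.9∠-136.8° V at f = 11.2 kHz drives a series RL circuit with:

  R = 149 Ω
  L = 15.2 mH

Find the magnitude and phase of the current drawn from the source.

Step 1 — Angular frequency: ω = 2π·f = 2π·1.12e+04 = 7.037e+04 rad/s.
Step 2 — Component impedances:
  R: Z = R = 149 Ω
  L: Z = jωL = j·7.037e+04·0.0152 = 0 + j1070 Ω
Step 3 — Series combination: Z_total = R + L = 149 + j1070 Ω = 1080∠82.1° Ω.
Step 4 — Source phasor: V = 64.9∠-136.8° V = -47.31 - j44.43 V.
Step 5 — Ohm's law: I = V / Z_total = (-47.31 - j44.43) / (149 + j1070) = -0.04679 + j0.03771 A.
Step 6 — Convert to polar: |I| = 0.06009 A, ∠I = 141.1°.

I = 0.06009∠141.1° A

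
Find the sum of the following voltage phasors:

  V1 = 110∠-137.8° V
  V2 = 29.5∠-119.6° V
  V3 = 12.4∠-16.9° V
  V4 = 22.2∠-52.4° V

Step 1 — Convert each phasor to rectangular form:
  V1 = 110·(cos(-137.8°) + j·sin(-137.8°)) = -81.49 - j73.89 V
  V2 = 29.5·(cos(-119.6°) + j·sin(-119.6°)) = -14.57 - j25.65 V
  V3 = 12.4·(cos(-16.9°) + j·sin(-16.9°)) = 11.86 - j3.605 V
  V4 = 22.2·(cos(-52.4°) + j·sin(-52.4°)) = 13.55 - j17.59 V
Step 2 — Sum components: V_total = -70.65 - j120.7 V.
Step 3 — Convert to polar: |V_total| = 139.9 V, ∠V_total = -120.3°.

V_total = 139.9∠-120.3° V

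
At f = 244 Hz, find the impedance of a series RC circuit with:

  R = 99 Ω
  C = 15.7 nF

Step 1 — Angular frequency: ω = 2π·f = 2π·244 = 1533 rad/s.
Step 2 — Component impedances:
  R: Z = R = 99 Ω
  C: Z = 1/(jωC) = -j/(ω·C) = 0 - j4.155e+04 Ω
Step 3 — Series combination: Z_total = R + C = 99 - j4.155e+04 Ω = 4.155e+04∠-89.9° Ω.

Z = 99 - j4.155e+04 Ω = 4.155e+04∠-89.9° Ω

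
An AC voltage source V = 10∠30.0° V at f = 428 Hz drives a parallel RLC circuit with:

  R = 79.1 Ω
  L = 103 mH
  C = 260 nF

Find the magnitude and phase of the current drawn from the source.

Step 1 — Angular frequency: ω = 2π·f = 2π·428 = 2689 rad/s.
Step 2 — Component impedances:
  R: Z = R = 79.1 Ω
  L: Z = jωL = j·2689·0.103 = 0 + j277 Ω
  C: Z = 1/(jωC) = -j/(ω·C) = 0 - j1430 Ω
Step 3 — Parallel combination: 1/Z_total = 1/R + 1/L + 1/C; Z_total = 75.12 + j17.3 Ω = 77.08∠13.0° Ω.
Step 4 — Source phasor: V = 10∠30.0° V = 8.66 + j5 V.
Step 5 — Ohm's law: I = V / Z_total = (8.66 + j5) / (75.12 + j17.3) = 0.124 + j0.038 A.
Step 6 — Convert to polar: |I| = 0.1297 A, ∠I = 17.0°.

I = 0.1297∠17.0° A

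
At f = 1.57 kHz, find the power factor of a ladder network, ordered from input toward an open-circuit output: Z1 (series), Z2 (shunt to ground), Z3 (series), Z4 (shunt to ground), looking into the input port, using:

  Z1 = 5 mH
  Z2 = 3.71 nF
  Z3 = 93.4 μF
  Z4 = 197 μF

Step 1 — Angular frequency: ω = 2π·f = 2π·1570 = 9865 rad/s.
Step 2 — Component impedances:
  Z1: Z = jωL = j·9865·0.005 = 0 + j49.32 Ω
  Z2: Z = 1/(jωC) = -j/(ω·C) = 0 - j2.732e+04 Ω
  Z3: Z = 1/(jωC) = -j/(ω·C) = 0 - j1.085 Ω
  Z4: Z = 1/(jωC) = -j/(ω·C) = 0 - j0.5146 Ω
Step 3 — Ladder network (open output): work backward from the far end, alternating series and parallel combinations. Z_in = 0 + j47.72 Ω = 47.72∠90.0° Ω.
Step 4 — Power factor: PF = cos(φ) = Re(Z)/|Z| = 0/47.72 = 0.
Step 5 — Type: Im(Z) = 47.72 ⇒ lagging (phase φ = 90.0°).

PF = 0 (lagging, φ = 90.0°)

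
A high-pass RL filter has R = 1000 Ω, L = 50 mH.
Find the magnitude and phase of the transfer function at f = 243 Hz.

Step 1 — Angular frequency: ω = 2π·243 = 1527 rad/s.
Step 2 — Transfer function: H(jω) = jωL/(R + jωL).
Step 3 — Numerator jωL = j·76.34; denominator R + jωL = 1000 + j76.34.
Step 4 — H = 0.005794 + j0.0759.
Step 5 — Magnitude: |H| = 0.07612 (-22.4 dB); phase: φ = 85.6°.

|H| = 0.07612 (-22.4 dB), φ = 85.6°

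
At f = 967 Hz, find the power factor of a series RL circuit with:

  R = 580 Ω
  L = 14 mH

Step 1 — Angular frequency: ω = 2π·f = 2π·967 = 6076 rad/s.
Step 2 — Component impedances:
  R: Z = R = 580 Ω
  L: Z = jωL = j·6076·0.014 = 0 + j85.06 Ω
Step 3 — Series combination: Z_total = R + L = 580 + j85.06 Ω = 586.2∠8.3° Ω.
Step 4 — Power factor: PF = cos(φ) = Re(Z)/|Z| = 580/586.2 = 0.9894.
Step 5 — Type: Im(Z) = 85.06 ⇒ lagging (phase φ = 8.3°).

PF = 0.9894 (lagging, φ = 8.3°)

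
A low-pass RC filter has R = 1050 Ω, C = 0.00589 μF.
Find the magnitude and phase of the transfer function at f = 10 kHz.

Step 1 — Angular frequency: ω = 2π·1e+04 = 6.283e+04 rad/s.
Step 2 — Transfer function: H(jω) = 1/(1 + jωRC).
Step 3 — Denominator: 1 + jωRC = 1 + j·6.283e+04·1050·5.89e-09 = 1 + j0.3886.
Step 4 — H = 0.8688 - j0.3376.
Step 5 — Magnitude: |H| = 0.9321 (-0.6 dB); phase: φ = -21.2°.

|H| = 0.9321 (-0.6 dB), φ = -21.2°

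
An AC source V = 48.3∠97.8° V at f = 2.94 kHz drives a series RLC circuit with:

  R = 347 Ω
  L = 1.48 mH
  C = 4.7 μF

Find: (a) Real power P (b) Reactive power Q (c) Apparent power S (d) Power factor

Step 1 — Angular frequency: ω = 2π·f = 2π·2940 = 1.847e+04 rad/s.
Step 2 — Component impedances:
  R: Z = R = 347 Ω
  L: Z = jωL = j·1.847e+04·0.00148 = 0 + j27.34 Ω
  C: Z = 1/(jωC) = -j/(ω·C) = 0 - j11.52 Ω
Step 3 — Series combination: Z_total = R + L + C = 347 + j15.82 Ω = 347.4∠2.6° Ω.
Step 4 — Source phasor: V = 48.3∠97.8° V = -6.555 + j47.85 V.
Step 5 — Current: I = V / Z = -0.01258 + j0.1385 A = 0.139∠95.2° A.
Step 6 — Complex power: S = V·I* = 6.709 + j0.3059 VA.
Step 7 — Real power: P = Re(S) = 6.709 W.
Step 8 — Reactive power: Q = Im(S) = 0.3059 VAR.
Step 9 — Apparent power: |S| = 6.716 VA.
Step 10 — Power factor: PF = P/|S| = 0.999 (lagging).

(a) P = 6.709 W  (b) Q = 0.3059 VAR  (c) S = 6.716 VA  (d) PF = 0.999 (lagging)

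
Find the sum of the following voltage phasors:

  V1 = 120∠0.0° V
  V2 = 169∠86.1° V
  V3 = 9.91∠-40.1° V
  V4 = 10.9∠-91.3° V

Step 1 — Convert each phasor to rectangular form:
  V1 = 120·(cos(0.0°) + j·sin(0.0°)) = 120 V
  V2 = 169·(cos(86.1°) + j·sin(86.1°)) = 11.49 + j168.6 V
  V3 = 9.91·(cos(-40.1°) + j·sin(-40.1°)) = 7.58 - j6.383 V
  V4 = 10.9·(cos(-91.3°) + j·sin(-91.3°)) = -0.2473 - j10.9 V
Step 2 — Sum components: V_total = 138.8 + j151.3 V.
Step 3 — Convert to polar: |V_total| = 205.4 V, ∠V_total = 47.5°.

V_total = 205.4∠47.5° V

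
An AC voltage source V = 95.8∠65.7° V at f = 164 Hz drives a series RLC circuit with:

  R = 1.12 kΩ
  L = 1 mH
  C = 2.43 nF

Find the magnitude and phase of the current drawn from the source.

Step 1 — Angular frequency: ω = 2π·f = 2π·164 = 1030 rad/s.
Step 2 — Component impedances:
  R: Z = R = 1120 Ω
  L: Z = jωL = j·1030·0.001 = 0 + j1.03 Ω
  C: Z = 1/(jωC) = -j/(ω·C) = 0 - j3.994e+05 Ω
Step 3 — Series combination: Z_total = R + L + C = 1120 - j3.994e+05 Ω = 3.994e+05∠-89.8° Ω.
Step 4 — Source phasor: V = 95.8∠65.7° V = 39.42 + j87.31 V.
Step 5 — Ohm's law: I = V / Z_total = (39.42 + j87.31) / (1120 - j3.994e+05) = -0.0002184 + j9.933e-05 A.
Step 6 — Convert to polar: |I| = 0.0002399 A, ∠I = 155.5°.

I = 0.0002399∠155.5° A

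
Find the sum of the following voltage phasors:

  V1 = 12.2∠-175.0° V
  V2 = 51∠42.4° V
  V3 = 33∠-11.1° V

Step 1 — Convert each phasor to rectangular form:
  V1 = 12.2·(cos(-175.0°) + j·sin(-175.0°)) = -12.15 - j1.063 V
  V2 = 51·(cos(42.4°) + j·sin(42.4°)) = 37.66 + j34.39 V
  V3 = 33·(cos(-11.1°) + j·sin(-11.1°)) = 32.38 - j6.353 V
Step 2 — Sum components: V_total = 57.89 + j26.97 V.
Step 3 — Convert to polar: |V_total| = 63.87 V, ∠V_total = 25.0°.

V_total = 63.87∠25.0° V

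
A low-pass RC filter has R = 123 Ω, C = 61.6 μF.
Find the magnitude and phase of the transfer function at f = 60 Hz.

Step 1 — Angular frequency: ω = 2π·60 = 377 rad/s.
Step 2 — Transfer function: H(jω) = 1/(1 + jωRC).
Step 3 — Denominator: 1 + jωRC = 1 + j·377·123·6.16e-05 = 1 + j2.856.
Step 4 — H = 0.1092 - j0.3119.
Step 5 — Magnitude: |H| = 0.3304 (-9.6 dB); phase: φ = -70.7°.

|H| = 0.3304 (-9.6 dB), φ = -70.7°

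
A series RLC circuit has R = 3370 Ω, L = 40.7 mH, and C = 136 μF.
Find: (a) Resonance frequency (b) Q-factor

Step 1 — Resonance condition Im(Z)=0 gives ω₀ = 1/√(LC).
Step 2 — ω₀ = 1/√(0.0407·0.000136) = 425 rad/s.
Step 3 — f₀ = ω₀/(2π) = 67.65 Hz.
Step 4 — Series Q: Q = ω₀L/R = 425·0.0407/3370 = 0.005133.

(a) f₀ = 67.65 Hz  (b) Q = 0.005133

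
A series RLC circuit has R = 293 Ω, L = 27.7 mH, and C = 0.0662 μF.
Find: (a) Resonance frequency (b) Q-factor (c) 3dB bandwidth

Step 1 — Resonance: ω₀ = 1/√(LC) = 1/√(0.0277·6.62e-08) = 2.335e+04 rad/s.
Step 2 — f₀ = ω₀/(2π) = 3717 Hz.
Step 3 — Series Q: Q = ω₀L/R = 2.335e+04·0.0277/293 = 2.208.
Step 4 — Bandwidth: Δω = ω₀/Q = 1.058e+04 rad/s; BW = Δω/(2π) = 1683 Hz.

(a) f₀ = 3717 Hz  (b) Q = 2.208  (c) BW = 1683 Hz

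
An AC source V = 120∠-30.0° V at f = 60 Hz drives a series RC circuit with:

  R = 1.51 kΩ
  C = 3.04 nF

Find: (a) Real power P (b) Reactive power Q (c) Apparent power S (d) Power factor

Step 1 — Angular frequency: ω = 2π·f = 2π·60 = 377 rad/s.
Step 2 — Component impedances:
  R: Z = R = 1510 Ω
  C: Z = 1/(jωC) = -j/(ω·C) = 0 - j8.726e+05 Ω
Step 3 — Series combination: Z_total = R + C = 1510 - j8.726e+05 Ω = 8.726e+05∠-89.9° Ω.
Step 4 — Source phasor: V = 120∠-30.0° V = 103.9 - j60 V.
Step 5 — Current: I = V / Z = 6.897e-05 + j0.000119 A = 0.0001375∠59.9° A.
Step 6 — Complex power: S = V·I* = 2.856e-05 - j0.0165 VA.
Step 7 — Real power: P = Re(S) = 2.856e-05 W.
Step 8 — Reactive power: Q = Im(S) = -0.0165 VAR.
Step 9 — Apparent power: |S| = 0.0165 VA.
Step 10 — Power factor: PF = P/|S| = 0.001731 (leading).

(a) P = 2.856e-05 W  (b) Q = -0.0165 VAR  (c) S = 0.0165 VA  (d) PF = 0.001731 (leading)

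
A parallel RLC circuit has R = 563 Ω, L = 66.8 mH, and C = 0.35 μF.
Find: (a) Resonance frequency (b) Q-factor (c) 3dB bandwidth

Step 1 — Resonance: ω₀ = 1/√(LC) = 1/√(0.0668·3.5e-07) = 6540 rad/s.
Step 2 — f₀ = ω₀/(2π) = 1041 Hz.
Step 3 — Parallel Q: Q = R/(ω₀L) = 563/(6540·0.0668) = 1.289.
Step 4 — Bandwidth: Δω = ω₀/Q = 5075 rad/s; BW = Δω/(2π) = 807.7 Hz.

(a) f₀ = 1041 Hz  (b) Q = 1.289  (c) BW = 807.7 Hz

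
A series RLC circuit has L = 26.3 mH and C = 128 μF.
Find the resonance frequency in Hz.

Step 1 — Resonance condition Im(Z)=0 gives ω₀ = 1/√(LC).
Step 2 — ω₀ = 1/√(0.0263·0.000128) = 545 rad/s.
Step 3 — f₀ = ω₀/(2π) = 86.74 Hz.

f₀ = 86.74 Hz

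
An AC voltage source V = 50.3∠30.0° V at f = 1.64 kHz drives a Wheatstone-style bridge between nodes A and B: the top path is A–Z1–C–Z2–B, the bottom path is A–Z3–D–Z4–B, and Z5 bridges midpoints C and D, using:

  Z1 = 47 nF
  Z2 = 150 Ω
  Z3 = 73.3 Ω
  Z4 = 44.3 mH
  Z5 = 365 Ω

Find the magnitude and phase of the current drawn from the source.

Step 1 — Angular frequency: ω = 2π·f = 2π·1640 = 1.03e+04 rad/s.
Step 2 — Component impedances:
  Z1: Z = 1/(jωC) = -j/(ω·C) = 0 - j2065 Ω
  Z2: Z = R = 150 Ω
  Z3: Z = R = 73.3 Ω
  Z4: Z = jωL = j·1.03e+04·0.0443 = 0 + j456.5 Ω
  Z5: Z = R = 365 Ω
Step 3 — Bridge requires nodal analysis (the Z5 bridge couples midpoints C and D, so the two paths cannot be reduced to a simple series/parallel combination). Setting node B to ground and injecting 1 A at node A, the 3-node admittance system at A, C, D solves to V_A = Z_AB = 341 + j238.1 Ω = 415.9∠34.9° Ω.
Step 4 — Source phasor: V = 50.3∠30.0° V = 43.56 + j25.15 V.
Step 5 — Ohm's law: I = V / Z_total = (43.56 + j25.15) / (341 + j238.1) = 0.1205 - j0.01038 A.
Step 6 — Convert to polar: |I| = 0.1209 A, ∠I = -4.9°.

I = 0.1209∠-4.9° A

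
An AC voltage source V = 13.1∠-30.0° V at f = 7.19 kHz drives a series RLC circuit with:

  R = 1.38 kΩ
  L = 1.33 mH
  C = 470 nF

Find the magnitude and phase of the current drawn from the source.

Step 1 — Angular frequency: ω = 2π·f = 2π·7190 = 4.518e+04 rad/s.
Step 2 — Component impedances:
  R: Z = R = 1380 Ω
  L: Z = jωL = j·4.518e+04·0.00133 = 0 + j60.08 Ω
  C: Z = 1/(jωC) = -j/(ω·C) = 0 - j47.1 Ω
Step 3 — Series combination: Z_total = R + L + C = 1380 + j12.99 Ω = 1380∠0.5° Ω.
Step 4 — Source phasor: V = 13.1∠-30.0° V = 11.34 - j6.55 V.
Step 5 — Ohm's law: I = V / Z_total = (11.34 - j6.55) / (1380 + j12.99) = 0.008176 - j0.004823 A.
Step 6 — Convert to polar: |I| = 0.009492 A, ∠I = -30.5°.

I = 0.009492∠-30.5° A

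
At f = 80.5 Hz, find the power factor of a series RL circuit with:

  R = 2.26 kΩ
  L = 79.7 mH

Step 1 — Angular frequency: ω = 2π·f = 2π·80.5 = 505.8 rad/s.
Step 2 — Component impedances:
  R: Z = R = 2260 Ω
  L: Z = jωL = j·505.8·0.0797 = 0 + j40.31 Ω
Step 3 — Series combination: Z_total = R + L = 2260 + j40.31 Ω = 2260∠1.0° Ω.
Step 4 — Power factor: PF = cos(φ) = Re(Z)/|Z| = 2260/2260.4 = 0.9998.
Step 5 — Type: Im(Z) = 40.31 ⇒ lagging (phase φ = 1.0°).

PF = 0.9998 (lagging, φ = 1.0°)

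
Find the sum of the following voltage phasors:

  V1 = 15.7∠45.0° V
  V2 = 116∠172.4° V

Step 1 — Convert each phasor to rectangular form:
  V1 = 15.7·(cos(45.0°) + j·sin(45.0°)) = 11.1 + j11.1 V
  V2 = 116·(cos(172.4°) + j·sin(172.4°)) = -115 + j15.34 V
Step 2 — Sum components: V_total = -103.9 + j26.44 V.
Step 3 — Convert to polar: |V_total| = 107.2 V, ∠V_total = 165.7°.

V_total = 107.2∠165.7° V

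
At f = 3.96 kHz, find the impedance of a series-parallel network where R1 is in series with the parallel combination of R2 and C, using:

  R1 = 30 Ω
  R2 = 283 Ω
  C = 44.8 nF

Step 1 — Angular frequency: ω = 2π·f = 2π·3960 = 2.488e+04 rad/s.
Step 2 — Component impedances:
  R1: Z = R = 30 Ω
  R2: Z = R = 283 Ω
  C: Z = 1/(jωC) = -j/(ω·C) = 0 - j897.1 Ω
Step 3 — Parallel branch: R2 || C = 1/(1/R2 + 1/C) = 257.4 - j81.19 Ω.
Step 4 — Series with R1: Z_total = R1 + (R2 || C) = 287.4 - j81.19 Ω = 298.6∠-15.8° Ω.

Z = 287.4 - j81.19 Ω = 298.6∠-15.8° Ω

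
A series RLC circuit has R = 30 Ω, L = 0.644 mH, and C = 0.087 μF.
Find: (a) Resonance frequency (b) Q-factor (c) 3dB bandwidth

Step 1 — Resonance: ω₀ = 1/√(LC) = 1/√(0.000644·8.7e-08) = 1.336e+05 rad/s.
Step 2 — f₀ = ω₀/(2π) = 2.126e+04 Hz.
Step 3 — Series Q: Q = ω₀L/R = 1.336e+05·0.000644/30 = 2.868.
Step 4 — Bandwidth: Δω = ω₀/Q = 4.658e+04 rad/s; BW = Δω/(2π) = 7414 Hz.

(a) f₀ = 2.126e+04 Hz  (b) Q = 2.868  (c) BW = 7414 Hz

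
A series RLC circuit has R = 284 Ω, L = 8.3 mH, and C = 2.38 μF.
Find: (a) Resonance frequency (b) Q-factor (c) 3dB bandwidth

Step 1 — Resonance: ω₀ = 1/√(LC) = 1/√(0.0083·2.38e-06) = 7115 rad/s.
Step 2 — f₀ = ω₀/(2π) = 1132 Hz.
Step 3 — Series Q: Q = ω₀L/R = 7115·0.0083/284 = 0.2079.
Step 4 — Bandwidth: Δω = ω₀/Q = 3.422e+04 rad/s; BW = Δω/(2π) = 5446 Hz.

(a) f₀ = 1132 Hz  (b) Q = 0.2079  (c) BW = 5446 Hz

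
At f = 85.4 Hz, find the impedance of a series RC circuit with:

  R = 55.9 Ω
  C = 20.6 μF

Step 1 — Angular frequency: ω = 2π·f = 2π·85.4 = 536.6 rad/s.
Step 2 — Component impedances:
  R: Z = R = 55.9 Ω
  C: Z = 1/(jωC) = -j/(ω·C) = 0 - j90.47 Ω
Step 3 — Series combination: Z_total = R + C = 55.9 - j90.47 Ω = 106.3∠-58.3° Ω.

Z = 55.9 - j90.47 Ω = 106.3∠-58.3° Ω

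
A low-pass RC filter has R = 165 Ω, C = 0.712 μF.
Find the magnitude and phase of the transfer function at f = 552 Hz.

Step 1 — Angular frequency: ω = 2π·552 = 3468 rad/s.
Step 2 — Transfer function: H(jω) = 1/(1 + jωRC).
Step 3 — Denominator: 1 + jωRC = 1 + j·3468·165·7.12e-07 = 1 + j0.4075.
Step 4 — H = 0.8576 - j0.3494.
Step 5 — Magnitude: |H| = 0.9261 (-0.7 dB); phase: φ = -22.2°.

|H| = 0.9261 (-0.7 dB), φ = -22.2°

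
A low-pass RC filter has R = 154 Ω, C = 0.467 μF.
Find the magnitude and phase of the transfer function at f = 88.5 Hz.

Step 1 — Angular frequency: ω = 2π·88.5 = 556.1 rad/s.
Step 2 — Transfer function: H(jω) = 1/(1 + jωRC).
Step 3 — Denominator: 1 + jωRC = 1 + j·556.1·154·4.67e-07 = 1 + j0.03999.
Step 4 — H = 0.9984 - j0.03993.
Step 5 — Magnitude: |H| = 0.9992 (-0.0 dB); phase: φ = -2.3°.

|H| = 0.9992 (-0.0 dB), φ = -2.3°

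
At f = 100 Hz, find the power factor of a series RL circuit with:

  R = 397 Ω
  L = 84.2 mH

Step 1 — Angular frequency: ω = 2π·f = 2π·100 = 628.3 rad/s.
Step 2 — Component impedances:
  R: Z = R = 397 Ω
  L: Z = jωL = j·628.3·0.0842 = 0 + j52.9 Ω
Step 3 — Series combination: Z_total = R + L = 397 + j52.9 Ω = 400.5∠7.6° Ω.
Step 4 — Power factor: PF = cos(φ) = Re(Z)/|Z| = 397/400.51 = 0.9912.
Step 5 — Type: Im(Z) = 52.9 ⇒ lagging (phase φ = 7.6°).

PF = 0.9912 (lagging, φ = 7.6°)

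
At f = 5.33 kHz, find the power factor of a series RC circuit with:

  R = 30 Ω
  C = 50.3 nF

Step 1 — Angular frequency: ω = 2π·f = 2π·5330 = 3.349e+04 rad/s.
Step 2 — Component impedances:
  R: Z = R = 30 Ω
  C: Z = 1/(jωC) = -j/(ω·C) = 0 - j593.6 Ω
Step 3 — Series combination: Z_total = R + C = 30 - j593.6 Ω = 594.4∠-87.1° Ω.
Step 4 — Power factor: PF = cos(φ) = Re(Z)/|Z| = 30/594.4 = 0.05047.
Step 5 — Type: Im(Z) = -593.6 ⇒ leading (phase φ = -87.1°).

PF = 0.05047 (leading, φ = -87.1°)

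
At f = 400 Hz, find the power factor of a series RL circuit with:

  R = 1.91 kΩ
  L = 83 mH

Step 1 — Angular frequency: ω = 2π·f = 2π·400 = 2513 rad/s.
Step 2 — Component impedances:
  R: Z = R = 1910 Ω
  L: Z = jωL = j·2513·0.083 = 0 + j208.6 Ω
Step 3 — Series combination: Z_total = R + L = 1910 + j208.6 Ω = 1921∠6.2° Ω.
Step 4 — Power factor: PF = cos(φ) = Re(Z)/|Z| = 1910/1921.4 = 0.9941.
Step 5 — Type: Im(Z) = 208.6 ⇒ lagging (phase φ = 6.2°).

PF = 0.9941 (lagging, φ = 6.2°)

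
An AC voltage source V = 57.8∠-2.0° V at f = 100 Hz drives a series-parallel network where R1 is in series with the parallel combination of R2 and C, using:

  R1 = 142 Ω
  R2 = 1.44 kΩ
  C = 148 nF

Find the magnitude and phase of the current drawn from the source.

Step 1 — Angular frequency: ω = 2π·f = 2π·100 = 628.3 rad/s.
Step 2 — Component impedances:
  R1: Z = R = 142 Ω
  R2: Z = R = 1440 Ω
  C: Z = 1/(jωC) = -j/(ω·C) = 0 - j1.075e+04 Ω
Step 3 — Parallel branch: R2 || C = 1/(1/R2 + 1/C) = 1415 - j189.4 Ω.
Step 4 — Series with R1: Z_total = R1 + (R2 || C) = 1557 - j189.4 Ω = 1568∠-6.9° Ω.
Step 5 — Source phasor: V = 57.8∠-2.0° V = 57.76 - j2.017 V.
Step 6 — Ohm's law: I = V / Z_total = (57.76 - j2.017) / (1557 - j189.4) = 0.03672 + j0.003173 A.
Step 7 — Convert to polar: |I| = 0.03686 A, ∠I = 4.9°.

I = 0.03686∠4.9° A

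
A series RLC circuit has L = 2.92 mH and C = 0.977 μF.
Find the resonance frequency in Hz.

Step 1 — Resonance condition Im(Z)=0 gives ω₀ = 1/√(LC).
Step 2 — ω₀ = 1/√(0.00292·9.77e-07) = 1.872e+04 rad/s.
Step 3 — f₀ = ω₀/(2π) = 2980 Hz.

f₀ = 2980 Hz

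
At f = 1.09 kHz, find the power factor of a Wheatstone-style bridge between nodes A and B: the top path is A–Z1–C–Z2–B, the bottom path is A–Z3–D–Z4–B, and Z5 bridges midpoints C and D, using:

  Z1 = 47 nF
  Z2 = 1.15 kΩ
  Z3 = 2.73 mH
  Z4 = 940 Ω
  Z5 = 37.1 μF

Step 1 — Angular frequency: ω = 2π·f = 2π·1090 = 6849 rad/s.
Step 2 — Component impedances:
  Z1: Z = 1/(jωC) = -j/(ω·C) = 0 - j3107 Ω
  Z2: Z = R = 1150 Ω
  Z3: Z = jωL = j·6849·0.00273 = 0 + j18.7 Ω
  Z4: Z = R = 940 Ω
  Z5: Z = 1/(jωC) = -j/(ω·C) = 0 - j3.936 Ω
Step 3 — Bridge requires nodal analysis (the Z5 bridge couples midpoints C and D, so the two paths cannot be reduced to a simple series/parallel combination). Setting node B to ground and injecting 1 A at node A, the 3-node admittance system at A, C, D solves to V_A = Z_AB = 517.2 + j17.99 Ω = 517.5∠2.0° Ω.
Step 4 — Power factor: PF = cos(φ) = Re(Z)/|Z| = 517.2/517.5 = 0.9994.
Step 5 — Type: Im(Z) = 17.99 ⇒ lagging (phase φ = 2.0°).

PF = 0.9994 (lagging, φ = 2.0°)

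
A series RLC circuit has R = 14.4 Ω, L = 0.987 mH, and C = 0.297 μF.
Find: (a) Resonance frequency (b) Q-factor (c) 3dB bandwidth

Step 1 — Resonance: ω₀ = 1/√(LC) = 1/√(0.000987·2.97e-07) = 5.841e+04 rad/s.
Step 2 — f₀ = ω₀/(2π) = 9296 Hz.
Step 3 — Series Q: Q = ω₀L/R = 5.841e+04·0.000987/14.4 = 4.003.
Step 4 — Bandwidth: Δω = ω₀/Q = 1.459e+04 rad/s; BW = Δω/(2π) = 2322 Hz.

(a) f₀ = 9296 Hz  (b) Q = 4.003  (c) BW = 2322 Hz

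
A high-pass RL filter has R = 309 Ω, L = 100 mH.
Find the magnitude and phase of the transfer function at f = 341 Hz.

Step 1 — Angular frequency: ω = 2π·341 = 2143 rad/s.
Step 2 — Transfer function: H(jω) = jωL/(R + jωL).
Step 3 — Numerator jωL = j·214.3; denominator R + jωL = 309 + j214.3.
Step 4 — H = 0.3247 + j0.4683.
Step 5 — Magnitude: |H| = 0.5698 (-4.9 dB); phase: φ = 55.3°.

|H| = 0.5698 (-4.9 dB), φ = 55.3°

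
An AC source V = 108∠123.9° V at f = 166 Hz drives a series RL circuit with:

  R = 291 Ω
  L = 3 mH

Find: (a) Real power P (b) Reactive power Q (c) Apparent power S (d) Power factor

Step 1 — Angular frequency: ω = 2π·f = 2π·166 = 1043 rad/s.
Step 2 — Component impedances:
  R: Z = R = 291 Ω
  L: Z = jωL = j·1043·0.003 = 0 + j3.129 Ω
Step 3 — Series combination: Z_total = R + L = 291 + j3.129 Ω = 291∠0.6° Ω.
Step 4 — Source phasor: V = 108∠123.9° V = -60.24 + j89.64 V.
Step 5 — Current: I = V / Z = -0.2037 + j0.3102 A = 0.3711∠123.3° A.
Step 6 — Complex power: S = V·I* = 40.08 + j0.4309 VA.
Step 7 — Real power: P = Re(S) = 40.08 W.
Step 8 — Reactive power: Q = Im(S) = 0.4309 VAR.
Step 9 — Apparent power: |S| = 40.08 VA.
Step 10 — Power factor: PF = P/|S| = 0.9999 (lagging).

(a) P = 40.08 W  (b) Q = 0.4309 VAR  (c) S = 40.08 VA  (d) PF = 0.9999 (lagging)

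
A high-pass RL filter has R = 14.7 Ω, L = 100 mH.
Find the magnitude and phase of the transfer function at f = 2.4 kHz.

Step 1 — Angular frequency: ω = 2π·2400 = 1.508e+04 rad/s.
Step 2 — Transfer function: H(jω) = jωL/(R + jωL).
Step 3 — Numerator jωL = j·1508; denominator R + jωL = 14.7 + j1508.
Step 4 — H = 0.9999 + j0.009747.
Step 5 — Magnitude: |H| = 1 (-0.0 dB); phase: φ = 0.6°.

|H| = 1 (-0.0 dB), φ = 0.6°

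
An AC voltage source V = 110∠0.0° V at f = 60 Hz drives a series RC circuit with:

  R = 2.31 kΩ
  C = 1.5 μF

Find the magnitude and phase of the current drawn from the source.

Step 1 — Angular frequency: ω = 2π·f = 2π·60 = 377 rad/s.
Step 2 — Component impedances:
  R: Z = R = 2310 Ω
  C: Z = 1/(jωC) = -j/(ω·C) = 0 - j1768 Ω
Step 3 — Series combination: Z_total = R + C = 2310 - j1768 Ω = 2909∠-37.4° Ω.
Step 4 — Source phasor: V = 110∠0.0° V = 110 V.
Step 5 — Ohm's law: I = V / Z_total = (110) / (2310 - j1768) = 0.03002 + j0.02298 A.
Step 6 — Convert to polar: |I| = 0.03781 A, ∠I = 37.4°.

I = 0.03781∠37.4° A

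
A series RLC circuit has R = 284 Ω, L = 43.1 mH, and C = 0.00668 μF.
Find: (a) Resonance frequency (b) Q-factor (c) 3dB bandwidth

Step 1 — Resonance condition Im(Z)=0 gives ω₀ = 1/√(LC).
Step 2 — ω₀ = 1/√(0.0431·6.68e-09) = 5.893e+04 rad/s.
Step 3 — f₀ = ω₀/(2π) = 9380 Hz.
Step 4 — Series Q: Q = ω₀L/R = 5.893e+04·0.0431/284 = 8.944.
Step 5 — 3dB bandwidth: Δω = ω₀/Q = 6589 rad/s; BW = Δω/(2π) = 1049 Hz.

(a) f₀ = 9380 Hz  (b) Q = 8.944  (c) BW = 1049 Hz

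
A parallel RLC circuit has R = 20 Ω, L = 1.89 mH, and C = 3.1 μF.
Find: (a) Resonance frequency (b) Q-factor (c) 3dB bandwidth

Step 1 — Resonance: ω₀ = 1/√(LC) = 1/√(0.00189·3.1e-06) = 1.306e+04 rad/s.
Step 2 — f₀ = ω₀/(2π) = 2079 Hz.
Step 3 — Parallel Q: Q = R/(ω₀L) = 20/(1.306e+04·0.00189) = 0.81.
Step 4 — Bandwidth: Δω = ω₀/Q = 1.613e+04 rad/s; BW = Δω/(2π) = 2567 Hz.

(a) f₀ = 2079 Hz  (b) Q = 0.81  (c) BW = 2567 Hz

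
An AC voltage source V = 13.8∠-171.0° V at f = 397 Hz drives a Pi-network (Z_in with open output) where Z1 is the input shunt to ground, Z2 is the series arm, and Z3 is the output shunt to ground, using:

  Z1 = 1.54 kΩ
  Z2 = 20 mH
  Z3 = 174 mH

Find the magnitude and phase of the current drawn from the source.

Step 1 — Angular frequency: ω = 2π·f = 2π·397 = 2494 rad/s.
Step 2 — Component impedances:
  Z1: Z = R = 1540 Ω
  Z2: Z = jωL = j·2494·0.02 = 0 + j49.89 Ω
  Z3: Z = jωL = j·2494·0.174 = 0 + j434 Ω
Step 3 — With open output, the series arm Z2 and the output shunt Z3 appear in series to ground: Z2 + Z3 = 0 + j483.9 Ω.
Step 4 — Parallel with input shunt Z1: Z_in = Z1 || (Z2 + Z3) = 138.4 + j440.4 Ω = 461.7∠72.6° Ω.
Step 5 — Source phasor: V = 13.8∠-171.0° V = -13.63 - j2.159 V.
Step 6 — Ohm's law: I = V / Z_total = (-13.63 - j2.159) / (138.4 + j440.4) = -0.01331 + j0.02676 A.
Step 7 — Convert to polar: |I| = 0.02989 A, ∠I = 116.4°.

I = 0.02989∠116.4° A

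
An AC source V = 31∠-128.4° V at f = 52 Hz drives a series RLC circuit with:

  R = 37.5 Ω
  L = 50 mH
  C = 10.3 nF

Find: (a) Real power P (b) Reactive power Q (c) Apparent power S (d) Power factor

Step 1 — Angular frequency: ω = 2π·f = 2π·52 = 326.7 rad/s.
Step 2 — Component impedances:
  R: Z = R = 37.5 Ω
  L: Z = jωL = j·326.7·0.05 = 0 + j16.34 Ω
  C: Z = 1/(jωC) = -j/(ω·C) = 0 - j2.972e+05 Ω
Step 3 — Series combination: Z_total = R + L + C = 37.5 - j2.971e+05 Ω = 2.971e+05∠-90.0° Ω.
Step 4 — Source phasor: V = 31∠-128.4° V = -19.26 - j24.29 V.
Step 5 — Current: I = V / Z = 8.175e-05 - j6.481e-05 A = 0.0001043∠-38.4° A.
Step 6 — Complex power: S = V·I* = 4.082e-07 - j0.003234 VA.
Step 7 — Real power: P = Re(S) = 4.082e-07 W.
Step 8 — Reactive power: Q = Im(S) = -0.003234 VAR.
Step 9 — Apparent power: |S| = 0.003234 VA.
Step 10 — Power factor: PF = P/|S| = 0.0001262 (leading).

(a) P = 4.082e-07 W  (b) Q = -0.003234 VAR  (c) S = 0.003234 VA  (d) PF = 0.0001262 (leading)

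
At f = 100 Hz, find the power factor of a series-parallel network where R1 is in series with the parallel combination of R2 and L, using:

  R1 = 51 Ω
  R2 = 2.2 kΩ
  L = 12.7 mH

Step 1 — Angular frequency: ω = 2π·f = 2π·100 = 628.3 rad/s.
Step 2 — Component impedances:
  R1: Z = R = 51 Ω
  R2: Z = R = 2200 Ω
  L: Z = jωL = j·628.3·0.0127 = 0 + j7.98 Ω
Step 3 — Parallel branch: R2 || L = 1/(1/R2 + 1/L) = 0.02894 + j7.98 Ω.
Step 4 — Series with R1: Z_total = R1 + (R2 || L) = 51.03 + j7.98 Ω = 51.65∠8.9° Ω.
Step 5 — Power factor: PF = cos(φ) = Re(Z)/|Z| = 51.03/51.65 = 0.988.
Step 6 — Type: Im(Z) = 7.98 ⇒ lagging (phase φ = 8.9°).

PF = 0.988 (lagging, φ = 8.9°)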